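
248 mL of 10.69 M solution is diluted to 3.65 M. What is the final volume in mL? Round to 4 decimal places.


Dilution: M1*V1 = M2*V2, solve for V2.
V2 = M1*V1 / M2
V2 = 10.69 * 248 / 3.65
V2 = 2651.12 / 3.65
V2 = 726.33424658 mL, rounded to 4 dp:

726.3342 mL


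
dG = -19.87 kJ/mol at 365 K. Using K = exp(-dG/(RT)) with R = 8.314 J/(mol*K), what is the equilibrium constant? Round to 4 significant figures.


dG is in kJ/mol; multiply by 1000 to match R in J/(mol*K).
RT = 8.314 * 365 = 3034.61 J/mol
exponent = -dG*1000 / (RT) = -(-19.87*1000) / 3034.61 = 6.54779362
K = exp(6.54779362)
K = 697.70308, rounded to 4 significant figures:

697.7


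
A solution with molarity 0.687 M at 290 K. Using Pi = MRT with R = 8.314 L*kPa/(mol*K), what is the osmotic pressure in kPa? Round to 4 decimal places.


Osmotic pressure (van't Hoff): Pi = M*R*T.
RT = 8.314 * 290 = 2411.06
Pi = 0.687 * 2411.06
Pi = 1656.39822 kPa, rounded to 4 dp:

1656.3982 kPa


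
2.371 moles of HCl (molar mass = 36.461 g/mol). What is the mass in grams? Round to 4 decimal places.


mass = n * M
mass = 2.371 * 36.461
mass = 86.449031 g, rounded to 4 dp:

86.4490 g


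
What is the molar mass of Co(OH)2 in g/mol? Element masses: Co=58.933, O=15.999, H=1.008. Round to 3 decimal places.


M = sum(count * atomic_mass) over atoms.
M = 1*58.933 + 2*15.999 + 2*1.008
M = 58.933 + 31.998 + 2.016
M = 92.947 g/mol, rounded to 3 dp:

92.947 g/mol


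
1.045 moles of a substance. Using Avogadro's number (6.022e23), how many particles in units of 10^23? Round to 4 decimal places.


N = n * NA, then divide by 1e23 for the requested units.
N / 1e23 = n * 6.022
N / 1e23 = 1.045 * 6.022
N / 1e23 = 6.29299, rounded to 4 dp:

6.2930


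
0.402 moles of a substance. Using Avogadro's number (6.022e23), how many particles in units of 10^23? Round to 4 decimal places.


N = n * NA, then divide by 1e23 for the requested units.
N / 1e23 = n * 6.022
N / 1e23 = 0.402 * 6.022
N / 1e23 = 2.420844, rounded to 4 dp:

2.4208


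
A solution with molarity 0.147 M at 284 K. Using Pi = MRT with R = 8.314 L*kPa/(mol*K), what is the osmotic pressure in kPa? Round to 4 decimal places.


Osmotic pressure (van't Hoff): Pi = M*R*T.
RT = 8.314 * 284 = 2361.176
Pi = 0.147 * 2361.176
Pi = 347.092872 kPa, rounded to 4 dp:

347.0929 kPa


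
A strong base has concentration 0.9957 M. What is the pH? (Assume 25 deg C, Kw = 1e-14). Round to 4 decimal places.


A strong base dissociates completely, so [OH-] equals the given concentration.
pOH = -log10([OH-]) = -log10(0.9957) = 0.001871
pH = 14 - pOH = 14 - 0.001871
pH = 13.998129, rounded to 4 dp:

13.9981


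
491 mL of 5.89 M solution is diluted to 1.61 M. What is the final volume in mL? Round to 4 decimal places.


Dilution: M1*V1 = M2*V2, solve for V2.
V2 = M1*V1 / M2
V2 = 5.89 * 491 / 1.61
V2 = 2891.99 / 1.61
V2 = 1796.26708075 mL, rounded to 4 dp:

1796.2671 mL


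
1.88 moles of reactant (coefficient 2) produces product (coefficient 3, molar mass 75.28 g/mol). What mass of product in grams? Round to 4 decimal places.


Use the coefficient ratio to convert reactant moles to product moles, then multiply by the product's molar mass.
moles_P = moles_R * (coeff_P / coeff_R) = 1.88 * (3/2) = 2.82
mass_P = moles_P * M_P = 2.82 * 75.28
mass_P = 212.2896 g, rounded to 4 dp:

212.2896 g


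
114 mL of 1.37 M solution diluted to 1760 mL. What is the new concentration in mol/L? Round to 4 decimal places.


Dilution: M1*V1 = M2*V2, solve for M2.
M2 = M1*V1 / V2
M2 = 1.37 * 114 / 1760
M2 = 156.18 / 1760
M2 = 0.08873864 mol/L, rounded to 4 dp:

0.0887 mol/L


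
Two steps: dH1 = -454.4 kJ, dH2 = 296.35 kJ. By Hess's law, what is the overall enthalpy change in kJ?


Hess's law: enthalpy is a state function, so add the step enthalpies.
dH_total = dH1 + dH2 = -454.4 + (296.35)
dH_total = -158.05 kJ:

-158.05 kJ


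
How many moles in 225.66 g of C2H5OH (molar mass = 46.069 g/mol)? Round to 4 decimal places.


n = mass / M
n = 225.66 / 46.069
n = 4.89830472 mol, rounded to 4 dp:

4.8983 mol


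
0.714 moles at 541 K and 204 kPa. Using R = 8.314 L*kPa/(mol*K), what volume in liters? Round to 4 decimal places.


PV = nRT, solve for V = nRT / P.
nRT = 0.714 * 8.314 * 541 = 3211.482
V = 3211.482 / 204
V = 15.74255882 L, rounded to 4 dp:

15.7426 L


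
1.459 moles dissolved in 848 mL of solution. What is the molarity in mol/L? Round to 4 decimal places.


Convert volume to liters: V_L = V_mL / 1000.
V_L = 848 / 1000 = 0.848 L
M = n / V_L = 1.459 / 0.848
M = 1.72051887 mol/L, rounded to 4 dp:

1.7205 mol/L


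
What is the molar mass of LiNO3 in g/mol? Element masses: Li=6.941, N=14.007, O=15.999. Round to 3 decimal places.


M = sum(count * atomic_mass) over atoms.
M = 1*6.941 + 1*14.007 + 3*15.999
M = 6.941 + 14.007 + 47.997
M = 68.945 g/mol, rounded to 3 dp:

68.945 g/mol


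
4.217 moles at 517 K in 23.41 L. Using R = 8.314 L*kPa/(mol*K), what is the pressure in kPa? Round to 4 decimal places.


PV = nRT, solve for P = nRT / V.
nRT = 4.217 * 8.314 * 517 = 18126.0913
P = 18126.0913 / 23.41
P = 774.28839385 kPa, rounded to 4 dp:

774.2884 kPa


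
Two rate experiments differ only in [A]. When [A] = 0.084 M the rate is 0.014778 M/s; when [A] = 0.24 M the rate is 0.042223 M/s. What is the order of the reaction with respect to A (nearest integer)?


Rate is proportional to [A]^n, so rate2/rate1 = ([A]2/[A]1)^n. Take logs to solve for n.
rate2/rate1 = 0.042223 / 0.014778 = 2.8572
[A]2/[A]1 = 0.24 / 0.084 = 2.8571
n = ln(2.8572) / ln(2.8571) = 1.0
Nearest integer order:

1


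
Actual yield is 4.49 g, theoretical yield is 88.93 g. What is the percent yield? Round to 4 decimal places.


% yield = 100 * actual / theoretical
% yield = 100 * 4.49 / 88.93
% yield = 5.04891488 %, rounded to 4 dp:

5.0489 %


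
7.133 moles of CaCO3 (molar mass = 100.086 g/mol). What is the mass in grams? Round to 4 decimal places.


mass = n * M
mass = 7.133 * 100.086
mass = 713.913438 g, rounded to 4 dp:

713.9134 g


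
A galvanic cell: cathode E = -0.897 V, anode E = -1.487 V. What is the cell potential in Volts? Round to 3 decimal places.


Standard cell potential: E_cell = E_cathode - E_anode.
E_cell = -0.897 - (-1.487)
E_cell = 0.59 V, rounded to 3 dp:

0.590 V


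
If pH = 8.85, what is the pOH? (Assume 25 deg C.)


At 25 deg C, pH + pOH = 14.
pOH = 14 - pH = 14 - 8.85
pOH = 5.15:

5.15


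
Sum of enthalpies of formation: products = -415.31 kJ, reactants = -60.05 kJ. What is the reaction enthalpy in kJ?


dH_rxn = sum(dH_f products) - sum(dH_f reactants)
dH_rxn = -415.31 - (-60.05)
dH_rxn = -355.26 kJ:

-355.26 kJ


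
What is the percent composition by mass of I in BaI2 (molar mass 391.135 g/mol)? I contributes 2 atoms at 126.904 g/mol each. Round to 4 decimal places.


pct = 100 * (n_elem * M_elem) / M_total
mass_contribution = 2 * 126.904 = 253.808 g/mol
pct = 100 * 253.808 / 391.135
pct = 64.89012745 %, rounded to 4 dp:

64.8901 %


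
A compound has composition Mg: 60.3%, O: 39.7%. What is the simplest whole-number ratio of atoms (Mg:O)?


Assume 100 g of compound, divide each mass% by atomic mass to get moles, then normalize by the smallest to get a raw atom ratio.
Moles per 100 g: Mg: 60.3/24.305 = 2.481, O: 39.7/15.999 = 2.4814
Raw ratio (divide by min = 2.481): Mg: 1.0, O: 1.0
Multiply by 1 to clear fractions: Mg: 1.0 ~= 1, O: 1.0 ~= 1
Reduce by GCD to get the simplest whole-number ratio:

1:1


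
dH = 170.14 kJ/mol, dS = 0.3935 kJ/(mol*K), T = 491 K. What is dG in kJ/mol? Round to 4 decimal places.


Gibbs: dG = dH - T*dS (consistent units, dS already in kJ/(mol*K)).
T*dS = 491 * 0.3935 = 193.2085
dG = 170.14 - (193.2085)
dG = -23.0685 kJ/mol, rounded to 4 dp:

-23.0685 kJ/mol


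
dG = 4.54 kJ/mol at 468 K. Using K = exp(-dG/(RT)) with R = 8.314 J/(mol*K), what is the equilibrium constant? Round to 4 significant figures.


dG is in kJ/mol; multiply by 1000 to match R in J/(mol*K).
RT = 8.314 * 468 = 3890.952 J/mol
exponent = -dG*1000 / (RT) = -(4.54*1000) / 3890.952 = -1.16680956
K = exp(-1.16680956)
K = 0.31135873, rounded to 4 significant figures:

0.3114


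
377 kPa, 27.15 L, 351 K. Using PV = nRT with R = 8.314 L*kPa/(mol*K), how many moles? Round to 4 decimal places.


PV = nRT, solve for n = PV / (RT).
PV = 377 * 27.15 = 10235.55
RT = 8.314 * 351 = 2918.214
n = 10235.55 / 2918.214
n = 3.50747067 mol, rounded to 4 dp:

3.5075 mol


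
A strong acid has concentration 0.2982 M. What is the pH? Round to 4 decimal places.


A strong acid dissociates completely, so [H+] equals the given concentration.
pH = -log10([H+]) = -log10(0.2982)
pH = 0.52549236, rounded to 4 dp:

0.5255


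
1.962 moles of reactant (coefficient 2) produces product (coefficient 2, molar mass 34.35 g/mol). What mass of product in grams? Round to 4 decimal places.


Use the coefficient ratio to convert reactant moles to product moles, then multiply by the product's molar mass.
moles_P = moles_R * (coeff_P / coeff_R) = 1.962 * (2/2) = 1.962
mass_P = moles_P * M_P = 1.962 * 34.35
mass_P = 67.3947 g, rounded to 4 dp:

67.3947 g


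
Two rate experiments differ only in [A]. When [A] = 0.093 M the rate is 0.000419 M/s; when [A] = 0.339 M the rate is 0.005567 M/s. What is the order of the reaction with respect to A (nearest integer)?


Rate is proportional to [A]^n, so rate2/rate1 = ([A]2/[A]1)^n. Take logs to solve for n.
rate2/rate1 = 0.005567 / 0.000419 = 13.2864
[A]2/[A]1 = 0.339 / 0.093 = 3.6452
n = ln(13.2864) / ln(3.6452) = 2.0
Nearest integer order:

2


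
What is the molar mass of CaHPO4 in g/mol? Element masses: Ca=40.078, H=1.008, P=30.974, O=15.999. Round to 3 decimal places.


M = sum(count * atomic_mass) over atoms.
M = 1*40.078 + 1*1.008 + 1*30.974 + 4*15.999
M = 40.078 + 1.008 + 30.974 + 63.996
M = 136.056 g/mol, rounded to 3 dp:

136.056 g/mol


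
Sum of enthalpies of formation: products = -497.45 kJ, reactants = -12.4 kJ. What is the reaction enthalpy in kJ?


dH_rxn = sum(dH_f products) - sum(dH_f reactants)
dH_rxn = -497.45 - (-12.4)
dH_rxn = -485.05 kJ:

-485.05 kJ


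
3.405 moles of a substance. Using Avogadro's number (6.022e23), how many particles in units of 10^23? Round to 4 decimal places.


N = n * NA, then divide by 1e23 for the requested units.
N / 1e23 = n * 6.022
N / 1e23 = 3.405 * 6.022
N / 1e23 = 20.50491, rounded to 4 dp:

20.5049


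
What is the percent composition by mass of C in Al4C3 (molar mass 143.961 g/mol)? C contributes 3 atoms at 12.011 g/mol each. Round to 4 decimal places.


pct = 100 * (n_elem * M_elem) / M_total
mass_contribution = 3 * 12.011 = 36.033 g/mol
pct = 100 * 36.033 / 143.961
pct = 25.02969554 %, rounded to 4 dp:

25.0297 %


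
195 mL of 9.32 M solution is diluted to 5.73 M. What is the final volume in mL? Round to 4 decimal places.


Dilution: M1*V1 = M2*V2, solve for V2.
V2 = M1*V1 / M2
V2 = 9.32 * 195 / 5.73
V2 = 1817.4 / 5.73
V2 = 317.17277487 mL, rounded to 4 dp:

317.1728 mL


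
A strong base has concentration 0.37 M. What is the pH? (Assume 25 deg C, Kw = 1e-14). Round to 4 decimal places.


A strong base dissociates completely, so [OH-] equals the given concentration.
pOH = -log10([OH-]) = -log10(0.37) = 0.431798
pH = 14 - pOH = 14 - 0.431798
pH = 13.568202, rounded to 4 dp:

13.5682


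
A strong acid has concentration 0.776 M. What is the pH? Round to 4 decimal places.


A strong acid dissociates completely, so [H+] equals the given concentration.
pH = -log10([H+]) = -log10(0.776)
pH = 0.11013828, rounded to 4 dp:

0.1101


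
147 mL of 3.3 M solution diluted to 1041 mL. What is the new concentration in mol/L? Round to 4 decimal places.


Dilution: M1*V1 = M2*V2, solve for M2.
M2 = M1*V1 / V2
M2 = 3.3 * 147 / 1041
M2 = 485.1 / 1041
M2 = 0.46599424 mol/L, rounded to 4 dp:

0.4660 mol/L


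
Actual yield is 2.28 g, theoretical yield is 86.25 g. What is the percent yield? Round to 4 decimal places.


% yield = 100 * actual / theoretical
% yield = 100 * 2.28 / 86.25
% yield = 2.64347826 %, rounded to 4 dp:

2.6435 %


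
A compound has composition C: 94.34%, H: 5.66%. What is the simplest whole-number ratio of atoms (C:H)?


Assume 100 g of compound, divide each mass% by atomic mass to get moles, then normalize by the smallest to get a raw atom ratio.
Moles per 100 g: C: 94.34/12.011 = 7.8545, H: 5.66/1.008 = 5.6151
Raw ratio (divide by min = 5.6151): C: 1.399, H: 1.0
Multiply by 5 to clear fractions: C: 6.994 ~= 7, H: 5.0 ~= 5
Reduce by GCD to get the simplest whole-number ratio:

7:5


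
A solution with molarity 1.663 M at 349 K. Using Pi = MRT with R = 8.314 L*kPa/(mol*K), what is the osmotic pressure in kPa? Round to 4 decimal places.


Osmotic pressure (van't Hoff): Pi = M*R*T.
RT = 8.314 * 349 = 2901.586
Pi = 1.663 * 2901.586
Pi = 4825.337518 kPa, rounded to 4 dp:

4825.3375 kPa


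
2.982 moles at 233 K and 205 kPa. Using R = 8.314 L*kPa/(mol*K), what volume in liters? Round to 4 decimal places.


PV = nRT, solve for V = nRT / P.
nRT = 2.982 * 8.314 * 233 = 5776.6171
V = 5776.6171 / 205
V = 28.17862 L, rounded to 4 dp:

28.1786 L


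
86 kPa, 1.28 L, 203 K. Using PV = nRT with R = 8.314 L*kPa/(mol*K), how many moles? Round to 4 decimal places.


PV = nRT, solve for n = PV / (RT).
PV = 86 * 1.28 = 110.08
RT = 8.314 * 203 = 1687.742
n = 110.08 / 1687.742
n = 0.06522324 mol, rounded to 4 dp:

0.0652 mol


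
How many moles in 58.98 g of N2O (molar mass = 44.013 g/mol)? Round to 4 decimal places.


n = mass / M
n = 58.98 / 44.013
n = 1.34005862 mol, rounded to 4 dp:

1.3401 mol


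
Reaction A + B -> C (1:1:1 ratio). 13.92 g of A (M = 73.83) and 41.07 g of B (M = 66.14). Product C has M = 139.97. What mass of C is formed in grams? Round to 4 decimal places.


Find moles of each reactant; the smaller value is the limiting reagent in a 1:1:1 reaction, so moles_C equals moles of the limiter.
n_A = mass_A / M_A = 13.92 / 73.83 = 0.188541 mol
n_B = mass_B / M_B = 41.07 / 66.14 = 0.620956 mol
Limiting reagent: A (smaller), n_limiting = 0.188541 mol
mass_C = n_limiting * M_C = 0.188541 * 139.97
mass_C = 26.39008377 g, rounded to 4 dp:

26.3901 g


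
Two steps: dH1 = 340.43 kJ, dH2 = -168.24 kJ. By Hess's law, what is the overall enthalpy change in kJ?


Hess's law: enthalpy is a state function, so add the step enthalpies.
dH_total = dH1 + dH2 = 340.43 + (-168.24)
dH_total = 172.19 kJ:

172.19 kJ


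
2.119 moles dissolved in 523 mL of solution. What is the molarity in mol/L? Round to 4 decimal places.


Convert volume to liters: V_L = V_mL / 1000.
V_L = 523 / 1000 = 0.523 L
M = n / V_L = 2.119 / 0.523
M = 4.05162524 mol/L, rounded to 4 dp:

4.0516 mol/L


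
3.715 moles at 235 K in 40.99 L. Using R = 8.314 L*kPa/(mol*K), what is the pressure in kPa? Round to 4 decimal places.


PV = nRT, solve for P = nRT / V.
nRT = 3.715 * 8.314 * 235 = 7258.3298
P = 7258.3298 / 40.99
P = 177.07562332 kPa, rounded to 4 dp:

177.0756 kPa


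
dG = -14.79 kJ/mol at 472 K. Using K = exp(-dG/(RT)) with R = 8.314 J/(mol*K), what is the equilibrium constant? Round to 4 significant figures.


dG is in kJ/mol; multiply by 1000 to match R in J/(mol*K).
RT = 8.314 * 472 = 3924.208 J/mol
exponent = -dG*1000 / (RT) = -(-14.79*1000) / 3924.208 = 3.76891337
K = exp(3.76891337)
K = 43.332952, rounded to 4 significant figures:

43.33


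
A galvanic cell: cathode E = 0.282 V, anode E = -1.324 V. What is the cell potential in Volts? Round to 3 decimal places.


Standard cell potential: E_cell = E_cathode - E_anode.
E_cell = 0.282 - (-1.324)
E_cell = 1.606 V, rounded to 3 dp:

1.606 V


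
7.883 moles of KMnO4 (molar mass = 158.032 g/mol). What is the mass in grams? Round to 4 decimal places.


mass = n * M
mass = 7.883 * 158.032
mass = 1245.766256 g, rounded to 4 dp:

1245.7663 g


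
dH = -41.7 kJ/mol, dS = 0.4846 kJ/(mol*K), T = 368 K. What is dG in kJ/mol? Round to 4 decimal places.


Gibbs: dG = dH - T*dS (consistent units, dS already in kJ/(mol*K)).
T*dS = 368 * 0.4846 = 178.3328
dG = -41.7 - (178.3328)
dG = -220.0328 kJ/mol, rounded to 4 dp:

-220.0328 kJ/mol


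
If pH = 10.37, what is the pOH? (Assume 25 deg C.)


At 25 deg C, pH + pOH = 14.
pOH = 14 - pH = 14 - 10.37
pOH = 3.63:

3.63


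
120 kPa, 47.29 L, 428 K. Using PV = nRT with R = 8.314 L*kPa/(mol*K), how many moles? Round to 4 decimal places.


PV = nRT, solve for n = PV / (RT).
PV = 120 * 47.29 = 5674.8
RT = 8.314 * 428 = 3558.392
n = 5674.8 / 3558.392
n = 1.59476528 mol, rounded to 4 dp:

1.5948 mol


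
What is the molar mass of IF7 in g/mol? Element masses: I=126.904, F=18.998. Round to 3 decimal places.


M = sum(count * atomic_mass) over atoms.
M = 1*126.904 + 7*18.998
M = 126.904 + 132.986
M = 259.89 g/mol, rounded to 3 dp:

259.890 g/mol


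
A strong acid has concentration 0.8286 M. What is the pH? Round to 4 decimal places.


A strong acid dissociates completely, so [H+] equals the given concentration.
pH = -log10([H+]) = -log10(0.8286)
pH = 0.08165507, rounded to 4 dp:

0.0817


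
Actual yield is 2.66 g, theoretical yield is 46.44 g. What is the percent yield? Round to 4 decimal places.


% yield = 100 * actual / theoretical
% yield = 100 * 2.66 / 46.44
% yield = 5.72782084 %, rounded to 4 dp:

5.7278 %


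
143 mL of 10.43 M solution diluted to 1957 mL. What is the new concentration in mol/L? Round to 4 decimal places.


Dilution: M1*V1 = M2*V2, solve for M2.
M2 = M1*V1 / V2
M2 = 10.43 * 143 / 1957
M2 = 1491.49 / 1957
M2 = 0.76213081 mol/L, rounded to 4 dp:

0.7621 mol/L


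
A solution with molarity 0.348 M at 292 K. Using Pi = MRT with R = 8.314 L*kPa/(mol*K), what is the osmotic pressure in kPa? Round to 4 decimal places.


Osmotic pressure (van't Hoff): Pi = M*R*T.
RT = 8.314 * 292 = 2427.688
Pi = 0.348 * 2427.688
Pi = 844.835424 kPa, rounded to 4 dp:

844.8354 kPa


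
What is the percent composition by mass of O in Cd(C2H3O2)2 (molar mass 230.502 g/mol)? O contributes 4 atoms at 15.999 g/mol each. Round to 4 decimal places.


pct = 100 * (n_elem * M_elem) / M_total
mass_contribution = 4 * 15.999 = 63.996 g/mol
pct = 100 * 63.996 / 230.502
pct = 27.76375042 %, rounded to 4 dp:

27.7638 %


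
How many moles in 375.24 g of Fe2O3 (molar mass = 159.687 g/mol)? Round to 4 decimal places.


n = mass / M
n = 375.24 / 159.687
n = 2.34984689 mol, rounded to 4 dp:

2.3498 mol


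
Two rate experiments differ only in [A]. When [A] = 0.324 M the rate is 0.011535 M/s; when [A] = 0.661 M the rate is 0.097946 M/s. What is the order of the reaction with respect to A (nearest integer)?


Rate is proportional to [A]^n, so rate2/rate1 = ([A]2/[A]1)^n. Take logs to solve for n.
rate2/rate1 = 0.097946 / 0.011535 = 8.4912
[A]2/[A]1 = 0.661 / 0.324 = 2.0401
n = ln(8.4912) / ln(2.0401) = 3.0
Nearest integer order:

3


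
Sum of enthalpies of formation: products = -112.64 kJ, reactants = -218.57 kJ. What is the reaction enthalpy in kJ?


dH_rxn = sum(dH_f products) - sum(dH_f reactants)
dH_rxn = -112.64 - (-218.57)
dH_rxn = 105.93 kJ:

105.93 kJ


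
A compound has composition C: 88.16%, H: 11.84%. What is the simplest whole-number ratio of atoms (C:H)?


Assume 100 g of compound, divide each mass% by atomic mass to get moles, then normalize by the smallest to get a raw atom ratio.
Moles per 100 g: C: 88.16/12.011 = 7.3399, H: 11.84/1.008 = 11.746
Raw ratio (divide by min = 7.3399): C: 1.0, H: 1.6
Multiply by 5 to clear fractions: C: 5.0 ~= 5, H: 8.001 ~= 8
Reduce by GCD to get the simplest whole-number ratio:

5:8


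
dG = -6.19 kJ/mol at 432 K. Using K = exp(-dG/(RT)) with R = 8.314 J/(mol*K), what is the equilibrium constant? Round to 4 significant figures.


dG is in kJ/mol; multiply by 1000 to match R in J/(mol*K).
RT = 8.314 * 432 = 3591.648 J/mol
exponent = -dG*1000 / (RT) = -(-6.19*1000) / 3591.648 = 1.72344283
K = exp(1.72344283)
K = 5.6037882, rounded to 4 significant figures:

5.604


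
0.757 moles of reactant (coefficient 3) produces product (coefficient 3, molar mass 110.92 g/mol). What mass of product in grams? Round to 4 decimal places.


Use the coefficient ratio to convert reactant moles to product moles, then multiply by the product's molar mass.
moles_P = moles_R * (coeff_P / coeff_R) = 0.757 * (3/3) = 0.757
mass_P = moles_P * M_P = 0.757 * 110.92
mass_P = 83.96644 g, rounded to 4 dp:

83.9664 g


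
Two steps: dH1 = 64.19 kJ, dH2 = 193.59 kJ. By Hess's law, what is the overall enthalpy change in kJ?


Hess's law: enthalpy is a state function, so add the step enthalpies.
dH_total = dH1 + dH2 = 64.19 + (193.59)
dH_total = 257.78 kJ:

257.78 kJ


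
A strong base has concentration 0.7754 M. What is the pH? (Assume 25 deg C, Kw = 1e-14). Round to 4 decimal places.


A strong base dissociates completely, so [OH-] equals the given concentration.
pOH = -log10([OH-]) = -log10(0.7754) = 0.110474
pH = 14 - pOH = 14 - 0.110474
pH = 13.889526, rounded to 4 dp:

13.8895


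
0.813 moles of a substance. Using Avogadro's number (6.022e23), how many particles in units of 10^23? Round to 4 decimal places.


N = n * NA, then divide by 1e23 for the requested units.
N / 1e23 = n * 6.022
N / 1e23 = 0.813 * 6.022
N / 1e23 = 4.895886, rounded to 4 dp:

4.8959


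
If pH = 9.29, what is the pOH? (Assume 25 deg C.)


At 25 deg C, pH + pOH = 14.
pOH = 14 - pH = 14 - 9.29
pOH = 4.71:

4.71


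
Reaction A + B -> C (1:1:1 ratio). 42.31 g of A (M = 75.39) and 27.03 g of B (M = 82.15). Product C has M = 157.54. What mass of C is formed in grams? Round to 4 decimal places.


Find moles of each reactant; the smaller value is the limiting reagent in a 1:1:1 reaction, so moles_C equals moles of the limiter.
n_A = mass_A / M_A = 42.31 / 75.39 = 0.561215 mol
n_B = mass_B / M_B = 27.03 / 82.15 = 0.329032 mol
Limiting reagent: B (smaller), n_limiting = 0.329032 mol
mass_C = n_limiting * M_C = 0.329032 * 157.54
mass_C = 51.83570128 g, rounded to 4 dp:

51.8357 g


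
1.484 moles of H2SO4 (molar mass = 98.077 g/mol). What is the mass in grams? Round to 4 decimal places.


mass = n * M
mass = 1.484 * 98.077
mass = 145.546268 g, rounded to 4 dp:

145.5463 g


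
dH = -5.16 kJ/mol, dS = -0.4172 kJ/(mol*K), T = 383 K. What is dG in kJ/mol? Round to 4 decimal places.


Gibbs: dG = dH - T*dS (consistent units, dS already in kJ/(mol*K)).
T*dS = 383 * -0.4172 = -159.7876
dG = -5.16 - (-159.7876)
dG = 154.6276 kJ/mol, rounded to 4 dp:

154.6276 kJ/mol


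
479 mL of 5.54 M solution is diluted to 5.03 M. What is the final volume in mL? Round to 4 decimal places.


Dilution: M1*V1 = M2*V2, solve for V2.
V2 = M1*V1 / M2
V2 = 5.54 * 479 / 5.03
V2 = 2653.66 / 5.03
V2 = 527.5666004 mL, rounded to 4 dp:

527.5666 mL


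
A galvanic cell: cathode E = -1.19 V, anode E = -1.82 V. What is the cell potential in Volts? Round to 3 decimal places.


Standard cell potential: E_cell = E_cathode - E_anode.
E_cell = -1.19 - (-1.82)
E_cell = 0.63 V, rounded to 3 dp:

0.630 V


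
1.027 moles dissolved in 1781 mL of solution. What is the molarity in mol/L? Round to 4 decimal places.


Convert volume to liters: V_L = V_mL / 1000.
V_L = 1781 / 1000 = 1.781 L
M = n / V_L = 1.027 / 1.781
M = 0.57664234 mol/L, rounded to 4 dp:

0.5766 mol/L


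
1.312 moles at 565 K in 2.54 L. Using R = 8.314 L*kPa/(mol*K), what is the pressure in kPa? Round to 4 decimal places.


PV = nRT, solve for P = nRT / V.
nRT = 1.312 * 8.314 * 565 = 6163.0019
P = 6163.0019 / 2.54
P = 2426.37870079 kPa, rounded to 4 dp:

2426.3787 kPa


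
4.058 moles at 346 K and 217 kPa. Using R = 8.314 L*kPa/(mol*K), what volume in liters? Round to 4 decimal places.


PV = nRT, solve for V = nRT / P.
nRT = 4.058 * 8.314 * 346 = 11673.4214
V = 11673.4214 / 217
V = 53.79456866 L, rounded to 4 dp:

53.7946 L


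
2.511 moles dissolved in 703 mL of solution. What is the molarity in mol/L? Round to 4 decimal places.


Convert volume to liters: V_L = V_mL / 1000.
V_L = 703 / 1000 = 0.703 L
M = n / V_L = 2.511 / 0.703
M = 3.57183499 mol/L, rounded to 4 dp:

3.5718 mol/L


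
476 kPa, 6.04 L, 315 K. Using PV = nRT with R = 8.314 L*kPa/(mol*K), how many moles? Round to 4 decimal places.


PV = nRT, solve for n = PV / (RT).
PV = 476 * 6.04 = 2875.04
RT = 8.314 * 315 = 2618.91
n = 2875.04 / 2618.91
n = 1.09780023 mol, rounded to 4 dp:

1.0978 mol


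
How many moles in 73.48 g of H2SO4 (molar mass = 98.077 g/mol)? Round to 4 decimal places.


n = mass / M
n = 73.48 / 98.077
n = 0.74920726 mol, rounded to 4 dp:

0.7492 mol


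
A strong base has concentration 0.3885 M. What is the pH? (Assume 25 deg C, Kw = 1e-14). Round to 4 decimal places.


A strong base dissociates completely, so [OH-] equals the given concentration.
pOH = -log10([OH-]) = -log10(0.3885) = 0.410609
pH = 14 - pOH = 14 - 0.410609
pH = 13.589391, rounded to 4 dp:

13.5894


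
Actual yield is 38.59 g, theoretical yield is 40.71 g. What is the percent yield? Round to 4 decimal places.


% yield = 100 * actual / theoretical
% yield = 100 * 38.59 / 40.71
% yield = 94.79243429 %, rounded to 4 dp:

94.7924 %


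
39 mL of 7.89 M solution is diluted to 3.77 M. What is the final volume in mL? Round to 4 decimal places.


Dilution: M1*V1 = M2*V2, solve for V2.
V2 = M1*V1 / M2
V2 = 7.89 * 39 / 3.77
V2 = 307.71 / 3.77
V2 = 81.62068966 mL, rounded to 4 dp:

81.6207 mL


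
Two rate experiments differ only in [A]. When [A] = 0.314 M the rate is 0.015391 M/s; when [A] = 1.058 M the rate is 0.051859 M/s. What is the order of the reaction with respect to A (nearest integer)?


Rate is proportional to [A]^n, so rate2/rate1 = ([A]2/[A]1)^n. Take logs to solve for n.
rate2/rate1 = 0.051859 / 0.015391 = 3.3694
[A]2/[A]1 = 1.058 / 0.314 = 3.3694
n = ln(3.3694) / ln(3.3694) = 1.0
Nearest integer order:

1


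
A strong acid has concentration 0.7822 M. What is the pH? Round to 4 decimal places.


A strong acid dissociates completely, so [H+] equals the given concentration.
pH = -log10([H+]) = -log10(0.7822)
pH = 0.10668219, rounded to 4 dp:

0.1067


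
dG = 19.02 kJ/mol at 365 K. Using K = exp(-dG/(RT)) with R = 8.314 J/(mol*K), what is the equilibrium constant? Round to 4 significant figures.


dG is in kJ/mol; multiply by 1000 to match R in J/(mol*K).
RT = 8.314 * 365 = 3034.61 J/mol
exponent = -dG*1000 / (RT) = -(19.02*1000) / 3034.61 = -6.26769173
K = exp(-6.26769173)
K = 0.0018966014, rounded to 4 significant figures:

0.001897


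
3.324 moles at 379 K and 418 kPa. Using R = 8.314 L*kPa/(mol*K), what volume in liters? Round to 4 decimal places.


PV = nRT, solve for V = nRT / P.
nRT = 3.324 * 8.314 * 379 = 10473.9439
V = 10473.9439 / 418
V = 25.05728206 L, rounded to 4 dp:

25.0573 L


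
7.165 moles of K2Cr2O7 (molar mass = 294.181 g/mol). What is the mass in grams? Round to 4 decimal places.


mass = n * M
mass = 7.165 * 294.181
mass = 2107.806865 g, rounded to 4 dp:

2107.8069 g


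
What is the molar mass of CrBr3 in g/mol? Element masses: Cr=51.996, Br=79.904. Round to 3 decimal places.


M = sum(count * atomic_mass) over atoms.
M = 1*51.996 + 3*79.904
M = 51.996 + 239.712
M = 291.708 g/mol, rounded to 3 dp:

291.708 g/mol


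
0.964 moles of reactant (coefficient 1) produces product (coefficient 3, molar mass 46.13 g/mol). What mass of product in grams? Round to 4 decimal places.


Use the coefficient ratio to convert reactant moles to product moles, then multiply by the product's molar mass.
moles_P = moles_R * (coeff_P / coeff_R) = 0.964 * (3/1) = 2.892
mass_P = moles_P * M_P = 2.892 * 46.13
mass_P = 133.40796 g, rounded to 4 dp:

133.4080 g


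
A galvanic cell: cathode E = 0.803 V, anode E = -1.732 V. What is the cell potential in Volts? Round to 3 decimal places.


Standard cell potential: E_cell = E_cathode - E_anode.
E_cell = 0.803 - (-1.732)
E_cell = 2.535 V, rounded to 3 dp:

2.535 V


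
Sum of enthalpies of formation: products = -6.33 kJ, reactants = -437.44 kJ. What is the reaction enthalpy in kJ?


dH_rxn = sum(dH_f products) - sum(dH_f reactants)
dH_rxn = -6.33 - (-437.44)
dH_rxn = 431.11 kJ:

431.11 kJ


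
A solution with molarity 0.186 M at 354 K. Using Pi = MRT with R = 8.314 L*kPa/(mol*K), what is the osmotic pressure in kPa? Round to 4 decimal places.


Osmotic pressure (van't Hoff): Pi = M*R*T.
RT = 8.314 * 354 = 2943.156
Pi = 0.186 * 2943.156
Pi = 547.427016 kPa, rounded to 4 dp:

547.4270 kPa


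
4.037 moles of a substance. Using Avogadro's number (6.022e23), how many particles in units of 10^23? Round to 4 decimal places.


N = n * NA, then divide by 1e23 for the requested units.
N / 1e23 = n * 6.022
N / 1e23 = 4.037 * 6.022
N / 1e23 = 24.310814, rounded to 4 dp:

24.3108


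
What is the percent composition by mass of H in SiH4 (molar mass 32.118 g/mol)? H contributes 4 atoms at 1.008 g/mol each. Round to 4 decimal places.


pct = 100 * (n_elem * M_elem) / M_total
mass_contribution = 4 * 1.008 = 4.032 g/mol
pct = 100 * 4.032 / 32.118
pct = 12.5537082 %, rounded to 4 dp:

12.5537 %


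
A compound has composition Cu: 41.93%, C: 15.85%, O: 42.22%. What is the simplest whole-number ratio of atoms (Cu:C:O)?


Assume 100 g of compound, divide each mass% by atomic mass to get moles, then normalize by the smallest to get a raw atom ratio.
Moles per 100 g: Cu: 41.93/63.546 = 0.6598, C: 15.85/12.011 = 1.3196, O: 42.22/15.999 = 2.6389
Raw ratio (divide by min = 0.6598): Cu: 1.0, C: 2.0, O: 3.999
Multiply by 1 to clear fractions: Cu: 1.0 ~= 1, C: 2.0 ~= 2, O: 3.999 ~= 4
Reduce by GCD to get the simplest whole-number ratio:

1:2:4


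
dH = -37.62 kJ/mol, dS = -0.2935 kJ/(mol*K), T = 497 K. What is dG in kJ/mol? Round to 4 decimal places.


Gibbs: dG = dH - T*dS (consistent units, dS already in kJ/(mol*K)).
T*dS = 497 * -0.2935 = -145.8695
dG = -37.62 - (-145.8695)
dG = 108.2495 kJ/mol, rounded to 4 dp:

108.2495 kJ/mol


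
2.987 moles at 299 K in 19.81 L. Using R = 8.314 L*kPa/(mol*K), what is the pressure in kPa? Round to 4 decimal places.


PV = nRT, solve for P = nRT / V.
nRT = 2.987 * 8.314 * 299 = 7425.3415
P = 7425.3415 / 19.81
P = 374.82794043 kPa, rounded to 4 dp:

374.8279 kPa


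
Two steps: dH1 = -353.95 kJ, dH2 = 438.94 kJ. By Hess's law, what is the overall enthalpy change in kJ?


Hess's law: enthalpy is a state function, so add the step enthalpies.
dH_total = dH1 + dH2 = -353.95 + (438.94)
dH_total = 84.99 kJ:

84.99 kJ


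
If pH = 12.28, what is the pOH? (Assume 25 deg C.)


At 25 deg C, pH + pOH = 14.
pOH = 14 - pH = 14 - 12.28
pOH = 1.72:

1.72


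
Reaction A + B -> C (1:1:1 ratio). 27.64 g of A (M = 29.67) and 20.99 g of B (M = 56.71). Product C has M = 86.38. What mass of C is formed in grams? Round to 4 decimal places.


Find moles of each reactant; the smaller value is the limiting reagent in a 1:1:1 reaction, so moles_C equals moles of the limiter.
n_A = mass_A / M_A = 27.64 / 29.67 = 0.931581 mol
n_B = mass_B / M_B = 20.99 / 56.71 = 0.370129 mol
Limiting reagent: B (smaller), n_limiting = 0.370129 mol
mass_C = n_limiting * M_C = 0.370129 * 86.38
mass_C = 31.97174302 g, rounded to 4 dp:

31.9717 g


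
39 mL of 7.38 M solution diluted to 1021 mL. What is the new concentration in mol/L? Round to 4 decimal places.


Dilution: M1*V1 = M2*V2, solve for M2.
M2 = M1*V1 / V2
M2 = 7.38 * 39 / 1021
M2 = 287.82 / 1021
M2 = 0.2819001 mol/L, rounded to 4 dp:

0.2819 mol/L


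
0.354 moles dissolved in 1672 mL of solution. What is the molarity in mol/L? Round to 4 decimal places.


Convert volume to liters: V_L = V_mL / 1000.
V_L = 1672 / 1000 = 1.672 L
M = n / V_L = 0.354 / 1.672
M = 0.21172249 mol/L, rounded to 4 dp:

0.2117 mol/L


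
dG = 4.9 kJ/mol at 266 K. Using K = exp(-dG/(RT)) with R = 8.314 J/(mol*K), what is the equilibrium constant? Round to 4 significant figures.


dG is in kJ/mol; multiply by 1000 to match R in J/(mol*K).
RT = 8.314 * 266 = 2211.524 J/mol
exponent = -dG*1000 / (RT) = -(4.9*1000) / 2211.524 = -2.21566666
K = exp(-2.21566666)
K = 0.10908077, rounded to 4 significant figures:

0.1091


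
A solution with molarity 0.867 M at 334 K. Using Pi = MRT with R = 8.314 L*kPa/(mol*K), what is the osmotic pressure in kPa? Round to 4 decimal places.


Osmotic pressure (van't Hoff): Pi = M*R*T.
RT = 8.314 * 334 = 2776.876
Pi = 0.867 * 2776.876
Pi = 2407.551492 kPa, rounded to 4 dp:

2407.5515 kPa


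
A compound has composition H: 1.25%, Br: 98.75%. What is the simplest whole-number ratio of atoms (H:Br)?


Assume 100 g of compound, divide each mass% by atomic mass to get moles, then normalize by the smallest to get a raw atom ratio.
Moles per 100 g: H: 1.25/1.008 = 1.2401, Br: 98.75/79.904 = 1.2359
Raw ratio (divide by min = 1.2359): H: 1.003, Br: 1.0
Multiply by 1 to clear fractions: H: 1.003 ~= 1, Br: 1.0 ~= 1
Reduce by GCD to get the simplest whole-number ratio:

1:1


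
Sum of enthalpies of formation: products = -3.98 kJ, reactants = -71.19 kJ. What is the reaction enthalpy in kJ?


dH_rxn = sum(dH_f products) - sum(dH_f reactants)
dH_rxn = -3.98 - (-71.19)
dH_rxn = 67.21 kJ:

67.21 kJ


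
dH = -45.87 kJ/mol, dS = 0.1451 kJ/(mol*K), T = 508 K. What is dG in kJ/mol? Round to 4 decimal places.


Gibbs: dG = dH - T*dS (consistent units, dS already in kJ/(mol*K)).
T*dS = 508 * 0.1451 = 73.7108
dG = -45.87 - (73.7108)
dG = -119.5808 kJ/mol, rounded to 4 dp:

-119.5808 kJ/mol


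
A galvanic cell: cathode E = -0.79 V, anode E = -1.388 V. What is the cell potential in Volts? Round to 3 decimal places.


Standard cell potential: E_cell = E_cathode - E_anode.
E_cell = -0.79 - (-1.388)
E_cell = 0.598 V, rounded to 3 dp:

0.598 V


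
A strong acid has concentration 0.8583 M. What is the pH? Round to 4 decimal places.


A strong acid dissociates completely, so [H+] equals the given concentration.
pH = -log10([H+]) = -log10(0.8583)
pH = 0.06636089, rounded to 4 dp:

0.0664


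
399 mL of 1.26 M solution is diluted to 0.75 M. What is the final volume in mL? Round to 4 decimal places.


Dilution: M1*V1 = M2*V2, solve for V2.
V2 = M1*V1 / M2
V2 = 1.26 * 399 / 0.75
V2 = 502.74 / 0.75
V2 = 670.32 mL, rounded to 4 dp:

670.3200 mL


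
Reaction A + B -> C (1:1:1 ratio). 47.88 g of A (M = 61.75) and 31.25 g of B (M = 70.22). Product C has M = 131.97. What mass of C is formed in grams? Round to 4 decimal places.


Find moles of each reactant; the smaller value is the limiting reagent in a 1:1:1 reaction, so moles_C equals moles of the limiter.
n_A = mass_A / M_A = 47.88 / 61.75 = 0.775385 mol
n_B = mass_B / M_B = 31.25 / 70.22 = 0.44503 mol
Limiting reagent: B (smaller), n_limiting = 0.44503 mol
mass_C = n_limiting * M_C = 0.44503 * 131.97
mass_C = 58.7306091 g, rounded to 4 dp:

58.7306 g


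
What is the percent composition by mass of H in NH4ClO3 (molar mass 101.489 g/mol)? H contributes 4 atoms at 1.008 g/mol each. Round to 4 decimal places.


pct = 100 * (n_elem * M_elem) / M_total
mass_contribution = 4 * 1.008 = 4.032 g/mol
pct = 100 * 4.032 / 101.489
pct = 3.97284435 %, rounded to 4 dp:

3.9728 %


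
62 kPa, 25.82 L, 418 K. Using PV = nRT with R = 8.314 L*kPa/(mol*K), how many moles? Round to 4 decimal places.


PV = nRT, solve for n = PV / (RT).
PV = 62 * 25.82 = 1600.84
RT = 8.314 * 418 = 3475.252
n = 1600.84 / 3475.252
n = 0.46063998 mol, rounded to 4 dp:

0.4606 mol


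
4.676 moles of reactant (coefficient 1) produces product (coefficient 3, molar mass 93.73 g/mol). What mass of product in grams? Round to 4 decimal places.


Use the coefficient ratio to convert reactant moles to product moles, then multiply by the product's molar mass.
moles_P = moles_R * (coeff_P / coeff_R) = 4.676 * (3/1) = 14.028
mass_P = moles_P * M_P = 14.028 * 93.73
mass_P = 1314.84444 g, rounded to 4 dp:

1314.8444 g


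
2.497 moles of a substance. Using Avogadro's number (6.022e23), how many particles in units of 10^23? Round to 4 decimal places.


N = n * NA, then divide by 1e23 for the requested units.
N / 1e23 = n * 6.022
N / 1e23 = 2.497 * 6.022
N / 1e23 = 15.036934, rounded to 4 dp:

15.0369


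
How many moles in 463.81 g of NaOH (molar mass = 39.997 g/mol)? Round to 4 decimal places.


n = mass / M
n = 463.81 / 39.997
n = 11.59611971 mol, rounded to 4 dp:

11.5961 mol


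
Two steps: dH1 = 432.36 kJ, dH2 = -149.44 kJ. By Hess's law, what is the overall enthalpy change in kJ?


Hess's law: enthalpy is a state function, so add the step enthalpies.
dH_total = dH1 + dH2 = 432.36 + (-149.44)
dH_total = 282.92 kJ:

282.92 kJ


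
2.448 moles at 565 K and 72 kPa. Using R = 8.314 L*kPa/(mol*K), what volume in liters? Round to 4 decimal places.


PV = nRT, solve for V = nRT / P.
nRT = 2.448 * 8.314 * 565 = 11499.2597
V = 11499.2597 / 72
V = 159.71194028 L, rounded to 4 dp:

159.7119 L


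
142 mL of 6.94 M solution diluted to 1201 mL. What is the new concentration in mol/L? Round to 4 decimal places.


Dilution: M1*V1 = M2*V2, solve for M2.
M2 = M1*V1 / V2
M2 = 6.94 * 142 / 1201
M2 = 985.48 / 1201
M2 = 0.82054954 mol/L, rounded to 4 dp:

0.8205 mol/L


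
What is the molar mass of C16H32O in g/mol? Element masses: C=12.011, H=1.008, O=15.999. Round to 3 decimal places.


M = sum(count * atomic_mass) over atoms.
M = 16*12.011 + 32*1.008 + 1*15.999
M = 192.176 + 32.256 + 15.999
M = 240.431 g/mol, rounded to 3 dp:

240.431 g/mol


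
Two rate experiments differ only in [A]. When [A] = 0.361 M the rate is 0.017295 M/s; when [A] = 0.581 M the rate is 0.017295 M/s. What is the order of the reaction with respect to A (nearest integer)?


Rate is proportional to [A]^n, so rate2/rate1 = ([A]2/[A]1)^n. Take logs to solve for n.
rate2/rate1 = 0.017295 / 0.017295 = 1.0
[A]2/[A]1 = 0.581 / 0.361 = 1.6094
n = ln(1.0) / ln(1.6094) = 0.0
Nearest integer order:

0


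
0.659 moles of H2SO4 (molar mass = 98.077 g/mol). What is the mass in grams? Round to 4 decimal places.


mass = n * M
mass = 0.659 * 98.077
mass = 64.632743 g, rounded to 4 dp:

64.6327 g


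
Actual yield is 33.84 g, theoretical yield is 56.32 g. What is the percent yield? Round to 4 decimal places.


% yield = 100 * actual / theoretical
% yield = 100 * 33.84 / 56.32
% yield = 60.08522727 %, rounded to 4 dp:

60.0852 %


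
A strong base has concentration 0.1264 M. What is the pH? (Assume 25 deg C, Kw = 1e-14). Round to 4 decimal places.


A strong base dissociates completely, so [OH-] equals the given concentration.
pOH = -log10([OH-]) = -log10(0.1264) = 0.898253
pH = 14 - pOH = 14 - 0.898253
pH = 13.101747, rounded to 4 dp:

13.1017


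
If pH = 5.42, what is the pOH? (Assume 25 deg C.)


At 25 deg C, pH + pOH = 14.
pOH = 14 - pH = 14 - 5.42
pOH = 8.58:

8.58


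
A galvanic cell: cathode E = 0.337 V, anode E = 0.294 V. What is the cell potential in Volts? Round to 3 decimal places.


Standard cell potential: E_cell = E_cathode - E_anode.
E_cell = 0.337 - (0.294)
E_cell = 0.043 V, rounded to 3 dp:

0.043 V


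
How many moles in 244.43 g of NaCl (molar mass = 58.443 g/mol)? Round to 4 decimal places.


n = mass / M
n = 244.43 / 58.443
n = 4.18236572 mol, rounded to 4 dp:

4.1824 mol


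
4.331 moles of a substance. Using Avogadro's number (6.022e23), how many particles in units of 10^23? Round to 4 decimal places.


N = n * NA, then divide by 1e23 for the requested units.
N / 1e23 = n * 6.022
N / 1e23 = 4.331 * 6.022
N / 1e23 = 26.081282, rounded to 4 dp:

26.0813


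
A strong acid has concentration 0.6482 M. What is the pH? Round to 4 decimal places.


A strong acid dissociates completely, so [H+] equals the given concentration.
pH = -log10([H+]) = -log10(0.6482)
pH = 0.18829097, rounded to 4 dp:

0.1883


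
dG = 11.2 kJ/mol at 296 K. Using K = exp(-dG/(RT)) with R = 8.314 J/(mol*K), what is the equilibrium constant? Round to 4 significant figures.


dG is in kJ/mol; multiply by 1000 to match R in J/(mol*K).
RT = 8.314 * 296 = 2460.944 J/mol
exponent = -dG*1000 / (RT) = -(11.2*1000) / 2460.944 = -4.55109909
K = exp(-4.55109909)
K = 0.010555596, rounded to 4 significant figures:

0.01056
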